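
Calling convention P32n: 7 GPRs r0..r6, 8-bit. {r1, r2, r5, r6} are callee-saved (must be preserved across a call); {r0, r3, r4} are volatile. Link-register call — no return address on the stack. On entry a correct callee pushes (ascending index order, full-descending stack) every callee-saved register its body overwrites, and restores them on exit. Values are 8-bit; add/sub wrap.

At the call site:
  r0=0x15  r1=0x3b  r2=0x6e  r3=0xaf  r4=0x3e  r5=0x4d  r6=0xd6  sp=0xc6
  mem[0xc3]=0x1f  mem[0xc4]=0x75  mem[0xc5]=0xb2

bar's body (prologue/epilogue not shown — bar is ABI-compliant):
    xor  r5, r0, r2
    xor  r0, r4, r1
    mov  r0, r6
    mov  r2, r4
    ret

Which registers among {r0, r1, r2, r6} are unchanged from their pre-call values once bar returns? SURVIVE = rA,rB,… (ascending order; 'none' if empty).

SURVIVE = r1,r2,r6

prologue: push r2 -> mem[0xc5]=0x6e, sp=0xc5
prologue: push r5 -> mem[0xc4]=0x4d, sp=0xc4
body[0] xor  r5, r0, r2 -> r5=0x7b
body[1] xor  r0, r4, r1 -> r0=0x05
body[2] mov  r0, r6 -> r0=0xd6
body[3] mov  r2, r4 -> r2=0x3e
epilogue: pop r5=0x4d, sp=0xc5
epilogue: pop r2=0x6e, sp=0xc6
r0: caller-saved, written=True
r1: callee-saved, written=False
r2: callee-saved, written=True
r6: callee-saved, written=False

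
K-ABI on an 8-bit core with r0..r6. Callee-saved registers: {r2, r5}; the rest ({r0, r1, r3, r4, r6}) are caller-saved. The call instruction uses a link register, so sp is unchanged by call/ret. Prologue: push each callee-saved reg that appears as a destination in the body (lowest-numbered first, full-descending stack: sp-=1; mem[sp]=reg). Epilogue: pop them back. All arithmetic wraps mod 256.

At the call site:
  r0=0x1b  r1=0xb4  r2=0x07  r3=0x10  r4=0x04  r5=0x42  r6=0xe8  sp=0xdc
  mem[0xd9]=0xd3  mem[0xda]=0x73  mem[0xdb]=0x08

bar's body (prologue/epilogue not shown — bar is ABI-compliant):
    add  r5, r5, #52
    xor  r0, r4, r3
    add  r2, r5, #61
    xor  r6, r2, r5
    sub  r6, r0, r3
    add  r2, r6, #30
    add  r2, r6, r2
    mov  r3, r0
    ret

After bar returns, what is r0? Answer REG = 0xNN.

REG = 0x14

prologue: push r2 → mem[0xdb]=0x07, sp=0xdb
prologue: push r5 → mem[0xda]=0x42, sp=0xda
body[0] add  r5, r5, #52 → r5=0x76
body[1] xor  r0, r4, r3 → r0=0x14
body[2] add  r2, r5, #61 → r2=0xb3
body[3] xor  r6, r2, r5 → r6=0xc5
body[4] sub  r6, r0, r3 → r6=0x04
body[5] add  r2, r6, #30 → r2=0x22
body[6] add  r2, r6, r2 → r2=0x26
body[7] mov  r3, r0 → r3=0x14
epilogue: pop r5=0x42, sp=0xdb
epilogue: pop r2=0x07, sp=0xdc
r0 is caller-saved → body value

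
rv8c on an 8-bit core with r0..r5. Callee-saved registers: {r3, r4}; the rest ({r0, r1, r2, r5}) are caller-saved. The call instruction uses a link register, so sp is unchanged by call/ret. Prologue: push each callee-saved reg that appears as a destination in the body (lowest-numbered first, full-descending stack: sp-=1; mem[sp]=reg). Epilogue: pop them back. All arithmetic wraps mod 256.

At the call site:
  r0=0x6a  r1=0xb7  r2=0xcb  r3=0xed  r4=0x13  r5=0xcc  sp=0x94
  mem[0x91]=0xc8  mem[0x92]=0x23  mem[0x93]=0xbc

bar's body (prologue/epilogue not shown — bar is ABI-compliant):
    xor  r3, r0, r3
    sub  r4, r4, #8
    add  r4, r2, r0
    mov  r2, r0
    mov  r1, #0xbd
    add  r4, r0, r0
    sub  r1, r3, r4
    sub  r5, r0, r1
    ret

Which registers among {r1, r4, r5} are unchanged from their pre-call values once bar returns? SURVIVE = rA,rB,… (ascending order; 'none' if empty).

prologue: push r3 -> mem[0x93]=0xed, sp=0x93
prologue: push r4 -> mem[0x92]=0x13, sp=0x92
body[0] xor  r3, r0, r3 -> r3=0x87
body[1] sub  r4, r4, #8 -> r4=0x0b
body[2] add  r4, r2, r0 -> r4=0x35
body[3] mov  r2, r0 -> r2=0x6a
body[4] mov  r1, #0xbd -> r1=0xbd
body[5] add  r4, r0, r0 -> r4=0xd4
body[6] sub  r1, r3, r4 -> r1=0xb3
body[7] sub  r5, r0, r1 -> r5=0xb7
epilogue: pop r4=0x13, sp=0x93
epilogue: pop r3=0xed, sp=0x94
r1: caller-saved, written=True
r4: callee-saved, written=True
r5: caller-saved, written=True

SURVIVE = r4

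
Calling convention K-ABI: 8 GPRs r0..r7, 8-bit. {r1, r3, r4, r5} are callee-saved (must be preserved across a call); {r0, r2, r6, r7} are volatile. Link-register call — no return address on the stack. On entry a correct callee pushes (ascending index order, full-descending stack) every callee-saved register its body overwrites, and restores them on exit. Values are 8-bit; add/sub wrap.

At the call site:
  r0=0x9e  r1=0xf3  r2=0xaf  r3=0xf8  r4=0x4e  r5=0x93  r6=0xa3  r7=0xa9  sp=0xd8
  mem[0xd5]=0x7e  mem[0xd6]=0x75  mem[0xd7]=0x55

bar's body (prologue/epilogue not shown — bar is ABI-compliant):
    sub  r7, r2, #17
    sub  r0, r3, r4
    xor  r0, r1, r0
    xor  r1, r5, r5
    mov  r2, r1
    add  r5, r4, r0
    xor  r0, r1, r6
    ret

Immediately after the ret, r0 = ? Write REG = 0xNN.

REG = 0xa3

prologue: push r1 → mem[0xd7]=0xf3, sp=0xd7
prologue: push r5 → mem[0xd6]=0x93, sp=0xd6
body[0] sub  r7, r2, #17 → r7=0x9e
body[1] sub  r0, r3, r4 → r0=0xaa
body[2] xor  r0, r1, r0 → r0=0x59
body[3] xor  r1, r5, r5 → r1=0x00
body[4] mov  r2, r1 → r2=0x00
body[5] add  r5, r4, r0 → r5=0xa7
body[6] xor  r0, r1, r6 → r0=0xa3
epilogue: pop r5=0x93, sp=0xd7
epilogue: pop r1=0xf3, sp=0xd8
r0 is caller-saved → body value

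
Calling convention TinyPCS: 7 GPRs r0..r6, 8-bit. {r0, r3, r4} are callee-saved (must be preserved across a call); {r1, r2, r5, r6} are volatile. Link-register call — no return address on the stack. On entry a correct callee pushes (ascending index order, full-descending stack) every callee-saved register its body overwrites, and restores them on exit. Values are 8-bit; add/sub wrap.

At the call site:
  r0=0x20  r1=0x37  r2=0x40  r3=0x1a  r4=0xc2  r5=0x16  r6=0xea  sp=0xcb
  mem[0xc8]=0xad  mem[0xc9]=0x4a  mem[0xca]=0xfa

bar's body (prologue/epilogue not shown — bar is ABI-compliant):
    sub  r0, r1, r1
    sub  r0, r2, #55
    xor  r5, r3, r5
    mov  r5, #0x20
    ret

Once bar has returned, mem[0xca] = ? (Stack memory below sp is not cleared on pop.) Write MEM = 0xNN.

prologue: push r0 → mem[0xca]=0x20, sp=0xca
body[0] sub  r0, r1, r1 → r0=0x00
body[1] sub  r0, r2, #55 → r0=0x09
body[2] xor  r5, r3, r5 → r5=0x0c
body[3] mov  r5, #0x20 → r5=0x20
epilogue: pop r0=0x20, sp=0xcb
prologue pushed ['r0'] at ['0xca']

MEM = 0x20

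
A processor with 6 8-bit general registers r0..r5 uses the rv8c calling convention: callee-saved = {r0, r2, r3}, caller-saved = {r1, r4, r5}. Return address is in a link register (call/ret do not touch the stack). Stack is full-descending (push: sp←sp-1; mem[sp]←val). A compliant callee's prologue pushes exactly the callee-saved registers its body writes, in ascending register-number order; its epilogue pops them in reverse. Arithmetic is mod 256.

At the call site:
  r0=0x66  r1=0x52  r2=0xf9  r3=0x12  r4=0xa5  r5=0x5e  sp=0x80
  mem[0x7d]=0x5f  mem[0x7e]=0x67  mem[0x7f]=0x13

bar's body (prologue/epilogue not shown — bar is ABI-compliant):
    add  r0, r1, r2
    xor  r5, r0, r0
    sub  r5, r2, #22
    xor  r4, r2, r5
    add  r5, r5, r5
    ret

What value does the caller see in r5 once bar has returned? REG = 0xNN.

REG = 0xc6

prologue: push r0 → mem[0x7f]=0x66, sp=0x7f
body[0] add  r0, r1, r2 → r0=0x4b
body[1] xor  r5, r0, r0 → r5=0x00
body[2] sub  r5, r2, #22 → r5=0xe3
body[3] xor  r4, r2, r5 → r4=0x1a
body[4] add  r5, r5, r5 → r5=0xc6
epilogue: pop r0=0x66, sp=0x80
r5 is caller-saved → body value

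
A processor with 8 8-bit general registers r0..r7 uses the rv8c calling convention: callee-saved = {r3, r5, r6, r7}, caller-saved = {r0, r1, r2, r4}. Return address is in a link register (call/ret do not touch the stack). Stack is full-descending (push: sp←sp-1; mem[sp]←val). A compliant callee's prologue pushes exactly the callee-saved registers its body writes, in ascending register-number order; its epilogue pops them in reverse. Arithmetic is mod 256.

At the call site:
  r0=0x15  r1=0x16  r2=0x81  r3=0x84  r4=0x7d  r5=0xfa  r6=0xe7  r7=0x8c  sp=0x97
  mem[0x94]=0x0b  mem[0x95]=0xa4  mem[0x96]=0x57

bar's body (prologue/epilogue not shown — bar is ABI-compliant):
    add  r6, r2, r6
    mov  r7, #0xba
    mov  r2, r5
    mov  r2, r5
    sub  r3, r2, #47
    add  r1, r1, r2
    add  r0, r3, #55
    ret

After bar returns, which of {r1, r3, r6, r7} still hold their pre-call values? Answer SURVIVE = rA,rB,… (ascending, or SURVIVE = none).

SURVIVE = r3,r6,r7

prologue: push r3 -> mem[0x96]=0x84, sp=0x96
prologue: push r6 -> mem[0x95]=0xe7, sp=0x95
prologue: push r7 -> mem[0x94]=0x8c, sp=0x94
body[0] add  r6, r2, r6 -> r6=0x68
body[1] mov  r7, #0xba -> r7=0xba
body[2] mov  r2, r5 -> r2=0xfa
body[3] mov  r2, r5 -> r2=0xfa
body[4] sub  r3, r2, #47 -> r3=0xcb
body[5] add  r1, r1, r2 -> r1=0x10
body[6] add  r0, r3, #55 -> r0=0x02
epilogue: pop r7=0x8c, sp=0x95
epilogue: pop r6=0xe7, sp=0x96
epilogue: pop r3=0x84, sp=0x97
r1: caller-saved, written=True
r3: callee-saved, written=True
r6: callee-saved, written=True
r7: callee-saved, written=True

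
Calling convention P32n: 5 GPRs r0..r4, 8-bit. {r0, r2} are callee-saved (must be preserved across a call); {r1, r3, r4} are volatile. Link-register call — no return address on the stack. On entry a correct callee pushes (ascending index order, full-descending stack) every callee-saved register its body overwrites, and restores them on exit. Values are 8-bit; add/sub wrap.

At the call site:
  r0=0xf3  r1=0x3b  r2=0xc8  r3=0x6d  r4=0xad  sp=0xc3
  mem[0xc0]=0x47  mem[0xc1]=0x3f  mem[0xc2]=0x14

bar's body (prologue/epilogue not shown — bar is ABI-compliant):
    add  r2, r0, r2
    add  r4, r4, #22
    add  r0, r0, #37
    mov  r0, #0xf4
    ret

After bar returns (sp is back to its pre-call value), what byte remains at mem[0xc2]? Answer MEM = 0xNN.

MEM = 0xf3

prologue: push r0 -> mem[0xc2]=0xf3, sp=0xc2
prologue: push r2 -> mem[0xc1]=0xc8, sp=0xc1
body[0] add  r2, r0, r2 -> r2=0xbb
body[1] add  r4, r4, #22 -> r4=0xc3
body[2] add  r0, r0, #37 -> r0=0x18
body[3] mov  r0, #0xf4 -> r0=0xf4
epilogue: pop r2=0xc8, sp=0xc2
epilogue: pop r0=0xf3, sp=0xc3
prologue pushed ['r0', 'r2'] at ['0xc2', '0xc1']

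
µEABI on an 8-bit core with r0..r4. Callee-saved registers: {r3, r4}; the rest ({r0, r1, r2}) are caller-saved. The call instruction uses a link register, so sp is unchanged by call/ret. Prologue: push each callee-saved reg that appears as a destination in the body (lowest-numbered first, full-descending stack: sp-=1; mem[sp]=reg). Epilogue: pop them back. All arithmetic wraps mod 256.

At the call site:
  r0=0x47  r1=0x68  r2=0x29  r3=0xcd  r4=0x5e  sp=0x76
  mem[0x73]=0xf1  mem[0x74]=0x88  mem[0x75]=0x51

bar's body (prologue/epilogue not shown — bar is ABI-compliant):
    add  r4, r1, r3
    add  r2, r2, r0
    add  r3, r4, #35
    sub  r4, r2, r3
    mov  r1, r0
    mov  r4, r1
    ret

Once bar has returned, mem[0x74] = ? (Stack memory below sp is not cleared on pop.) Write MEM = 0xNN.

MEM = 0x5e

prologue: push r3 -> mem[0x75]=0xcd, sp=0x75
prologue: push r4 -> mem[0x74]=0x5e, sp=0x74
body[0] add  r4, r1, r3 -> r4=0x35
body[1] add  r2, r2, r0 -> r2=0x70
body[2] add  r3, r4, #35 -> r3=0x58
body[3] sub  r4, r2, r3 -> r4=0x18
body[4] mov  r1, r0 -> r1=0x47
body[5] mov  r4, r1 -> r4=0x47
epilogue: pop r4=0x5e, sp=0x75
epilogue: pop r3=0xcd, sp=0x76
prologue pushed ['r3', 'r4'] at ['0x75', '0x74']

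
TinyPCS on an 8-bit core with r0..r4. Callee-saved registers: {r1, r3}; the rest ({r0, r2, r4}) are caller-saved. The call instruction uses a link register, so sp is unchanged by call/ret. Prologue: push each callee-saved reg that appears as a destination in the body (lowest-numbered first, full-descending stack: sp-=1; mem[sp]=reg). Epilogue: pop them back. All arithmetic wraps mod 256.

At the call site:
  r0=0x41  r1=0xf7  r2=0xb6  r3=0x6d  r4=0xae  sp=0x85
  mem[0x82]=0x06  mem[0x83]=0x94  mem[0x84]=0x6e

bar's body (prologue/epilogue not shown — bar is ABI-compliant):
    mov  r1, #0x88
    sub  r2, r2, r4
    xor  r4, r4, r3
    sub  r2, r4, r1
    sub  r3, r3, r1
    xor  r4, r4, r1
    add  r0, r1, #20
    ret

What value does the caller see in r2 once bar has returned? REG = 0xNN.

prologue: push r1 → mem[0x84]=0xf7, sp=0x84
prologue: push r3 → mem[0x83]=0x6d, sp=0x83
body[0] mov  r1, #0x88 → r1=0x88
body[1] sub  r2, r2, r4 → r2=0x08
body[2] xor  r4, r4, r3 → r4=0xc3
body[3] sub  r2, r4, r1 → r2=0x3b
body[4] sub  r3, r3, r1 → r3=0xe5
body[5] xor  r4, r4, r1 → r4=0x4b
body[6] add  r0, r1, #20 → r0=0x9c
epilogue: pop r3=0x6d, sp=0x84
epilogue: pop r1=0xf7, sp=0x85
r2 is caller-saved → body value

REG = 0x3b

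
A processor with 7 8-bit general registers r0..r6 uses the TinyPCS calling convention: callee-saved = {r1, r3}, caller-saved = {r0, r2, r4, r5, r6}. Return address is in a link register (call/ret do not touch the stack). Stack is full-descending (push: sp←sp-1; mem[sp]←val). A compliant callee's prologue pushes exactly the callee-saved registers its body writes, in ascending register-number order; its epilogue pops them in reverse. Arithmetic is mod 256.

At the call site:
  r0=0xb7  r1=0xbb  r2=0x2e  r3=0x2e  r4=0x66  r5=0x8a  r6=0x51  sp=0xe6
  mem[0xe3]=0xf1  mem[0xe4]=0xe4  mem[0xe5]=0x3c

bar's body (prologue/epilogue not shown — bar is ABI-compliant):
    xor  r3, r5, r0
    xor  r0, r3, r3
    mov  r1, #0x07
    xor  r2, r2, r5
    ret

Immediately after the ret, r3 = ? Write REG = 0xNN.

REG = 0x2e

prologue: push r1 -> mem[0xe5]=0xbb, sp=0xe5
prologue: push r3 -> mem[0xe4]=0x2e, sp=0xe4
body[0] xor  r3, r5, r0 -> r3=0x3d
body[1] xor  r0, r3, r3 -> r0=0x00
body[2] mov  r1, #0x07 -> r1=0x07
body[3] xor  r2, r2, r5 -> r2=0xa4
epilogue: pop r3=0x2e, sp=0xe5
epilogue: pop r1=0xbb, sp=0xe6
r3 is callee-saved -> restored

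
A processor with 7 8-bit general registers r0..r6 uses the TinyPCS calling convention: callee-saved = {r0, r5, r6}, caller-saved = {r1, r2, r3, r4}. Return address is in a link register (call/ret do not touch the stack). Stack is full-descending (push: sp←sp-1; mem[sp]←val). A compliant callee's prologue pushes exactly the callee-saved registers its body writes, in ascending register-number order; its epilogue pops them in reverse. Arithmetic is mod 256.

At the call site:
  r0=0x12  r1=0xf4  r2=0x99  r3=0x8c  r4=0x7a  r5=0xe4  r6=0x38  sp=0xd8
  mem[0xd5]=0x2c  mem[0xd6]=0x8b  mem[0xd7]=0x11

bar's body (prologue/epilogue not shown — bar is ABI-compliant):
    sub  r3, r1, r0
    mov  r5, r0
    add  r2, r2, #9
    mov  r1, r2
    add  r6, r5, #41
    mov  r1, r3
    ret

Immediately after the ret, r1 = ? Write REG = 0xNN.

REG = 0xe2

prologue: push r5 → mem[0xd7]=0xe4, sp=0xd7
prologue: push r6 → mem[0xd6]=0x38, sp=0xd6
body[0] sub  r3, r1, r0 → r3=0xe2
body[1] mov  r5, r0 → r5=0x12
body[2] add  r2, r2, #9 → r2=0xa2
body[3] mov  r1, r2 → r1=0xa2
body[4] add  r6, r5, #41 → r6=0x3b
body[5] mov  r1, r3 → r1=0xe2
epilogue: pop r6=0x38, sp=0xd7
epilogue: pop r5=0xe4, sp=0xd8
r1 is caller-saved → body value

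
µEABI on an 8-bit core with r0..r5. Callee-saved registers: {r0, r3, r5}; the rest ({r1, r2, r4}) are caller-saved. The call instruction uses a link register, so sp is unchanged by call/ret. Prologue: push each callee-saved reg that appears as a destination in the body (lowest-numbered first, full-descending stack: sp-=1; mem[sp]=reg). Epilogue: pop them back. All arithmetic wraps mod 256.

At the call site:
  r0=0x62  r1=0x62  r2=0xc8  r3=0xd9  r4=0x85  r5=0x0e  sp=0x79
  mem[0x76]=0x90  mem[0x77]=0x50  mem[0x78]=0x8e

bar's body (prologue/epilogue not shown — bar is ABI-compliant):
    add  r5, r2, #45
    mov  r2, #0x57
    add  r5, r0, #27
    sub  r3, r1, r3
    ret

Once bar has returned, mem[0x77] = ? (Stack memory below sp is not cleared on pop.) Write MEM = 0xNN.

MEM = 0x0e

prologue: push r3 -> mem[0x78]=0xd9, sp=0x78
prologue: push r5 -> mem[0x77]=0x0e, sp=0x77
body[0] add  r5, r2, #45 -> r5=0xf5
body[1] mov  r2, #0x57 -> r2=0x57
body[2] add  r5, r0, #27 -> r5=0x7d
body[3] sub  r3, r1, r3 -> r3=0x89
epilogue: pop r5=0x0e, sp=0x78
epilogue: pop r3=0xd9, sp=0x79
prologue pushed ['r3', 'r5'] at ['0x78', '0x77']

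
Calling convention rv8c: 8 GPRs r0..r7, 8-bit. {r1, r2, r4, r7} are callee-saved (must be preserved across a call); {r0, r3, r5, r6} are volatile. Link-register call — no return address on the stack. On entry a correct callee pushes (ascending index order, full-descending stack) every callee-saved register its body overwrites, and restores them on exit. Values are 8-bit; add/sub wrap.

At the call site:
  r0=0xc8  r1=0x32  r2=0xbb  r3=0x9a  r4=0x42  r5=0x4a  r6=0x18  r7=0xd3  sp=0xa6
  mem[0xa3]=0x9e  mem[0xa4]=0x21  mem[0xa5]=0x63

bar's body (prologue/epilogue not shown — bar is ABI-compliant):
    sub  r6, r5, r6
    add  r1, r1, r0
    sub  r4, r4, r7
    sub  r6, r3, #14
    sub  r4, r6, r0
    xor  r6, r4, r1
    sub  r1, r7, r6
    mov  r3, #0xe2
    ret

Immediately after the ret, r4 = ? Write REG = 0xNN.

REG = 0x42

prologue: push r1 -> mem[0xa5]=0x32, sp=0xa5
prologue: push r4 -> mem[0xa4]=0x42, sp=0xa4
body[0] sub  r6, r5, r6 -> r6=0x32
body[1] add  r1, r1, r0 -> r1=0xfa
body[2] sub  r4, r4, r7 -> r4=0x6f
body[3] sub  r6, r3, #14 -> r6=0x8c
body[4] sub  r4, r6, r0 -> r4=0xc4
body[5] xor  r6, r4, r1 -> r6=0x3e
body[6] sub  r1, r7, r6 -> r1=0x95
body[7] mov  r3, #0xe2 -> r3=0xe2
epilogue: pop r4=0x42, sp=0xa5
epilogue: pop r1=0x32, sp=0xa6
r4 is callee-saved -> restored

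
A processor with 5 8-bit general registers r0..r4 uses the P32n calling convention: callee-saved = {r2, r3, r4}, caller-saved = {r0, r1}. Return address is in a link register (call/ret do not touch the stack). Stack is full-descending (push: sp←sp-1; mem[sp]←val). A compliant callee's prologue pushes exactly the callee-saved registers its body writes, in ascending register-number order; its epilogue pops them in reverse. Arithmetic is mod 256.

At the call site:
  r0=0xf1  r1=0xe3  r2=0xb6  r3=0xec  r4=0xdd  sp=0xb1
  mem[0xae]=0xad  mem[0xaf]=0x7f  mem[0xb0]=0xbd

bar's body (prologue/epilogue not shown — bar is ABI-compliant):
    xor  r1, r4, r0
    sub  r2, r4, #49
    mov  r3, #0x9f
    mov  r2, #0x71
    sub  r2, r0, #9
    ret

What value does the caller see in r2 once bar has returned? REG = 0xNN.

REG = 0xb6

prologue: push r2 -> mem[0xb0]=0xb6, sp=0xb0
prologue: push r3 -> mem[0xaf]=0xec, sp=0xaf
body[0] xor  r1, r4, r0 -> r1=0x2c
body[1] sub  r2, r4, #49 -> r2=0xac
body[2] mov  r3, #0x9f -> r3=0x9f
body[3] mov  r2, #0x71 -> r2=0x71
body[4] sub  r2, r0, #9 -> r2=0xe8
epilogue: pop r3=0xec, sp=0xb0
epilogue: pop r2=0xb6, sp=0xb1
r2 is callee-saved -> restored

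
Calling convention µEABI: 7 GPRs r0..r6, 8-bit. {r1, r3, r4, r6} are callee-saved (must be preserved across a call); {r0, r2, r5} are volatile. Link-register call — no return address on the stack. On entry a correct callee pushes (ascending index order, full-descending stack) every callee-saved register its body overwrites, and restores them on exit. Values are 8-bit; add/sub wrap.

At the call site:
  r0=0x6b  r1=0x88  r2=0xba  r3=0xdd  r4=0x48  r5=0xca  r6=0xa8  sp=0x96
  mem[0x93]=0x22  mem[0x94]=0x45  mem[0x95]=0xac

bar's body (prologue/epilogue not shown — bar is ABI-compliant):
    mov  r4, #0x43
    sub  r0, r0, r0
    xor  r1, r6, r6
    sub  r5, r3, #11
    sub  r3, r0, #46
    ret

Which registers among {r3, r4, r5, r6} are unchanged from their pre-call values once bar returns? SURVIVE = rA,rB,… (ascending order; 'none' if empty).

SURVIVE = r3,r4,r6

prologue: push r1 -> mem[0x95]=0x88, sp=0x95
prologue: push r3 -> mem[0x94]=0xdd, sp=0x94
prologue: push r4 -> mem[0x93]=0x48, sp=0x93
body[0] mov  r4, #0x43 -> r4=0x43
body[1] sub  r0, r0, r0 -> r0=0x00
body[2] xor  r1, r6, r6 -> r1=0x00
body[3] sub  r5, r3, #11 -> r5=0xd2
body[4] sub  r3, r0, #46 -> r3=0xd2
epilogue: pop r4=0x48, sp=0x94
epilogue: pop r3=0xdd, sp=0x95
epilogue: pop r1=0x88, sp=0x96
r3: callee-saved, written=True
r4: callee-saved, written=True
r5: caller-saved, written=True
r6: callee-saved, written=False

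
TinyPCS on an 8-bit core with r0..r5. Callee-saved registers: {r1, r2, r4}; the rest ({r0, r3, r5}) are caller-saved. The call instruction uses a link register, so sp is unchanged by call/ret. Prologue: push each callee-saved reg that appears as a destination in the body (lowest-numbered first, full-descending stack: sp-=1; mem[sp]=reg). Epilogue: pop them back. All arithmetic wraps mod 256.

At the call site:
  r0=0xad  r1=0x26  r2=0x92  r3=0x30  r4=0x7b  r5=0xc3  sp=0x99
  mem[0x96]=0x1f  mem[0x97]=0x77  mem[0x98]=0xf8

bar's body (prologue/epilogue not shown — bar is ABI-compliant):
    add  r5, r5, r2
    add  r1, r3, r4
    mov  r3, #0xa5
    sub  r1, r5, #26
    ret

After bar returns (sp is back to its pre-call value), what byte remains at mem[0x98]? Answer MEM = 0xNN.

MEM = 0x26

prologue: push r1 → mem[0x98]=0x26, sp=0x98
body[0] add  r5, r5, r2 → r5=0x55
body[1] add  r1, r3, r4 → r1=0xab
body[2] mov  r3, #0xa5 → r3=0xa5
body[3] sub  r1, r5, #26 → r1=0x3b
epilogue: pop r1=0x26, sp=0x99
prologue pushed ['r1'] at ['0x98']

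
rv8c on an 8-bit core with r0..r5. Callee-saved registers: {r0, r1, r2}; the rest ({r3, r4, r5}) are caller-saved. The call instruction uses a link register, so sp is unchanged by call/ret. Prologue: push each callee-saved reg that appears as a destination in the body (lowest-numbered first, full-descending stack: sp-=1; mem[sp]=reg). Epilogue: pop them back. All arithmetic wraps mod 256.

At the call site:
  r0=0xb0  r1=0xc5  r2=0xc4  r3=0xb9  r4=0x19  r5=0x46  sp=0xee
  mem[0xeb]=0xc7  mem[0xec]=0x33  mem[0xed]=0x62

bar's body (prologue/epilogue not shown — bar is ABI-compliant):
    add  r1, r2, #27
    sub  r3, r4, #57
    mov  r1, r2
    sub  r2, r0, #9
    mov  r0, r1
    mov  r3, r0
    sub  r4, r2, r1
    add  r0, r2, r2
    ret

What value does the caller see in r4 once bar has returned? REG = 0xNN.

REG = 0xe3

prologue: push r0 → mem[0xed]=0xb0, sp=0xed
prologue: push r1 → mem[0xec]=0xc5, sp=0xec
prologue: push r2 → mem[0xeb]=0xc4, sp=0xeb
body[0] add  r1, r2, #27 → r1=0xdf
body[1] sub  r3, r4, #57 → r3=0xe0
body[2] mov  r1, r2 → r1=0xc4
body[3] sub  r2, r0, #9 → r2=0xa7
body[4] mov  r0, r1 → r0=0xc4
body[5] mov  r3, r0 → r3=0xc4
body[6] sub  r4, r2, r1 → r4=0xe3
body[7] add  r0, r2, r2 → r0=0x4e
epilogue: pop r2=0xc4, sp=0xec
epilogue: pop r1=0xc5, sp=0xed
epilogue: pop r0=0xb0, sp=0xee
r4 is caller-saved → body value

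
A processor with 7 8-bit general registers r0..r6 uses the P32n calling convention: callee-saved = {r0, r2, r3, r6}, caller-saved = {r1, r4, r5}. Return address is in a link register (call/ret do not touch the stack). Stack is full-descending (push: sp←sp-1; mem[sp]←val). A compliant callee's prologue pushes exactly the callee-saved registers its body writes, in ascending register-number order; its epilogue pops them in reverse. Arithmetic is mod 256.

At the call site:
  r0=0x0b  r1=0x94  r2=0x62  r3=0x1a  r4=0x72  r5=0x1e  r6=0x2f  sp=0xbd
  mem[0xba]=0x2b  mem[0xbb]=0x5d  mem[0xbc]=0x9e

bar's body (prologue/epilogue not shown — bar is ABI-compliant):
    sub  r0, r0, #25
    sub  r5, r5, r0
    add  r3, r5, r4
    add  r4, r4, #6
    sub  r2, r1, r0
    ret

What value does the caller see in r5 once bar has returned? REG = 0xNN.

prologue: push r0 → mem[0xbc]=0x0b, sp=0xbc
prologue: push r2 → mem[0xbb]=0x62, sp=0xbb
prologue: push r3 → mem[0xba]=0x1a, sp=0xba
body[0] sub  r0, r0, #25 → r0=0xf2
body[1] sub  r5, r5, r0 → r5=0x2c
body[2] add  r3, r5, r4 → r3=0x9e
body[3] add  r4, r4, #6 → r4=0x78
body[4] sub  r2, r1, r0 → r2=0xa2
epilogue: pop r3=0x1a, sp=0xbb
epilogue: pop r2=0x62, sp=0xbc
epilogue: pop r0=0x0b, sp=0xbd
r5 is caller-saved → body value

REG = 0x2c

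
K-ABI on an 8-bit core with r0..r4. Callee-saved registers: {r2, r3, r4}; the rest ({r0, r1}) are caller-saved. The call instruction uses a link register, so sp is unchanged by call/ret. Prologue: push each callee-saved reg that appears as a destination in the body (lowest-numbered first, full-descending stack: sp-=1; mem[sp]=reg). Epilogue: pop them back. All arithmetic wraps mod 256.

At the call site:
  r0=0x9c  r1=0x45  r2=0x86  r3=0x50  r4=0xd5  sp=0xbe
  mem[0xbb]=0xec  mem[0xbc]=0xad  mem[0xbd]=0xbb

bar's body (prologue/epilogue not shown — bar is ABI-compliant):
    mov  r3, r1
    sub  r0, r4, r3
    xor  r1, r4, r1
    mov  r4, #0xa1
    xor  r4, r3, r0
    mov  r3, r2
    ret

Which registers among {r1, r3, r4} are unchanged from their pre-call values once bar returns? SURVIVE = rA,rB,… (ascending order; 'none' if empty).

SURVIVE = r3,r4

prologue: push r3 -> mem[0xbd]=0x50, sp=0xbd
prologue: push r4 -> mem[0xbc]=0xd5, sp=0xbc
body[0] mov  r3, r1 -> r3=0x45
body[1] sub  r0, r4, r3 -> r0=0x90
body[2] xor  r1, r4, r1 -> r1=0x90
body[3] mov  r4, #0xa1 -> r4=0xa1
body[4] xor  r4, r3, r0 -> r4=0xd5
body[5] mov  r3, r2 -> r3=0x86
epilogue: pop r4=0xd5, sp=0xbd
epilogue: pop r3=0x50, sp=0xbe
r1: caller-saved, written=True
r3: callee-saved, written=True
r4: callee-saved, written=True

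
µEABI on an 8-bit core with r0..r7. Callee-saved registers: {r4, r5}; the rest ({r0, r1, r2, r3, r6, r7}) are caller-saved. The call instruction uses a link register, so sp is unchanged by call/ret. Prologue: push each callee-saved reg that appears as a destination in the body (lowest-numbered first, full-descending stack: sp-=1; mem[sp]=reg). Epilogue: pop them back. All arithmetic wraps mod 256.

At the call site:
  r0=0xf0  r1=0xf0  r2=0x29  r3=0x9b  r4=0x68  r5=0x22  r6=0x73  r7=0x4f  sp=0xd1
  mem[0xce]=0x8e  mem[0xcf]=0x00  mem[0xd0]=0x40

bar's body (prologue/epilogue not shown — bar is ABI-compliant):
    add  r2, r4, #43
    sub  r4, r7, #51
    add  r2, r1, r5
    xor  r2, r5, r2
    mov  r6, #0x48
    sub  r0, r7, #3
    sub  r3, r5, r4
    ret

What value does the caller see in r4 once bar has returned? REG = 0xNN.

prologue: push r4 → mem[0xd0]=0x68, sp=0xd0
body[0] add  r2, r4, #43 → r2=0x93
body[1] sub  r4, r7, #51 → r4=0x1c
body[2] add  r2, r1, r5 → r2=0x12
body[3] xor  r2, r5, r2 → r2=0x30
body[4] mov  r6, #0x48 → r6=0x48
body[5] sub  r0, r7, #3 → r0=0x4c
body[6] sub  r3, r5, r4 → r3=0x06
epilogue: pop r4=0x68, sp=0xd1
r4 is callee-saved → restored

REG = 0x68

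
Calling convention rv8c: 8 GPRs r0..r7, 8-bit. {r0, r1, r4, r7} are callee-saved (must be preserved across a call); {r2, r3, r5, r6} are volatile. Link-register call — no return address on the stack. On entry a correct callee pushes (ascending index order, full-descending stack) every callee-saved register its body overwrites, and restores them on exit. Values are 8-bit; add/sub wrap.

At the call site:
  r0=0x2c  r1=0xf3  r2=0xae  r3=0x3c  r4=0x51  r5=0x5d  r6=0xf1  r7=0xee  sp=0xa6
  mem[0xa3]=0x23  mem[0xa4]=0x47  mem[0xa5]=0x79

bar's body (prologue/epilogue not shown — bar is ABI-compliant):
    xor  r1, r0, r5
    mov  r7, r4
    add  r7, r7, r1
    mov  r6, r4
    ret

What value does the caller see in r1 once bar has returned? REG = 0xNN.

REG = 0xf3

prologue: push r1 -> mem[0xa5]=0xf3, sp=0xa5
prologue: push r7 -> mem[0xa4]=0xee, sp=0xa4
body[0] xor  r1, r0, r5 -> r1=0x71
body[1] mov  r7, r4 -> r7=0x51
body[2] add  r7, r7, r1 -> r7=0xc2
body[3] mov  r6, r4 -> r6=0x51
epilogue: pop r7=0xee, sp=0xa5
epilogue: pop r1=0xf3, sp=0xa6
r1 is callee-saved -> restored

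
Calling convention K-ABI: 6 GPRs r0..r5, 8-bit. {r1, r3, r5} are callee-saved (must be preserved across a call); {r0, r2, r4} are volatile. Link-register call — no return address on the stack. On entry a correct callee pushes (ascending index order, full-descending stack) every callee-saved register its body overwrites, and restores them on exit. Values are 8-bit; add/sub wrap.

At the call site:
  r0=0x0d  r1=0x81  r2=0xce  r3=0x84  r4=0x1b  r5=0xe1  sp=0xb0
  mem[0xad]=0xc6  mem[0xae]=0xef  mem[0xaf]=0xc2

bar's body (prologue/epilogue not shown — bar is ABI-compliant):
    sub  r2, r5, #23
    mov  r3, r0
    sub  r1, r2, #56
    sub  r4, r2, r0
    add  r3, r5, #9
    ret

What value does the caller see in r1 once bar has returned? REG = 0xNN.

prologue: push r1 → mem[0xaf]=0x81, sp=0xaf
prologue: push r3 → mem[0xae]=0x84, sp=0xae
body[0] sub  r2, r5, #23 → r2=0xca
body[1] mov  r3, r0 → r3=0x0d
body[2] sub  r1, r2, #56 → r1=0x92
body[3] sub  r4, r2, r0 → r4=0xbd
body[4] add  r3, r5, #9 → r3=0xea
epilogue: pop r3=0x84, sp=0xaf
epilogue: pop r1=0x81, sp=0xb0
r1 is callee-saved → restored

REG = 0x81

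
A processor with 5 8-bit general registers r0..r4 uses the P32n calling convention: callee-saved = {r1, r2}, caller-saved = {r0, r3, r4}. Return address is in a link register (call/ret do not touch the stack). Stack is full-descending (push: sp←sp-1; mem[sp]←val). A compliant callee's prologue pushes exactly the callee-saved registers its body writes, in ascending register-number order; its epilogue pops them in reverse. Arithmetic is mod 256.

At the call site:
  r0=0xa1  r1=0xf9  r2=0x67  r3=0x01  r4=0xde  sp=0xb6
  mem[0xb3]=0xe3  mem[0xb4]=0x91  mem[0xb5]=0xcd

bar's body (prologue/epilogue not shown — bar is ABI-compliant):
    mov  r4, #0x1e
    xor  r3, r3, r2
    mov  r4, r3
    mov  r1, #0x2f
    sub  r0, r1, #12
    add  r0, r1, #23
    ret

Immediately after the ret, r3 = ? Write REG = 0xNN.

REG = 0x66

prologue: push r1 → mem[0xb5]=0xf9, sp=0xb5
body[0] mov  r4, #0x1e → r4=0x1e
body[1] xor  r3, r3, r2 → r3=0x66
body[2] mov  r4, r3 → r4=0x66
body[3] mov  r1, #0x2f → r1=0x2f
body[4] sub  r0, r1, #12 → r0=0x23
body[5] add  r0, r1, #23 → r0=0x46
epilogue: pop r1=0xf9, sp=0xb6
r3 is caller-saved → body value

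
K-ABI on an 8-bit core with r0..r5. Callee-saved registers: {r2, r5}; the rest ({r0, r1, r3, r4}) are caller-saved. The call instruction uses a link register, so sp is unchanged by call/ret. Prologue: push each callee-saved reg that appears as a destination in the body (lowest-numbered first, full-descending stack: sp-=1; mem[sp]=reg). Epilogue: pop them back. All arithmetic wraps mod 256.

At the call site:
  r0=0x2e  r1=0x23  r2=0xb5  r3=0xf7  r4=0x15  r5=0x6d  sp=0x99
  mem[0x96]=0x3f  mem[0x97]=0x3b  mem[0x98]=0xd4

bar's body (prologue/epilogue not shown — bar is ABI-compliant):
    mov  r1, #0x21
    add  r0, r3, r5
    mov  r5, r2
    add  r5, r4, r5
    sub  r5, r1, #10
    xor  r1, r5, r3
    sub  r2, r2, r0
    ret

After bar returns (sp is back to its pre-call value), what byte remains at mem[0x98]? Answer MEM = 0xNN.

MEM = 0xb5

prologue: push r2 -> mem[0x98]=0xb5, sp=0x98
prologue: push r5 -> mem[0x97]=0x6d, sp=0x97
body[0] mov  r1, #0x21 -> r1=0x21
body[1] add  r0, r3, r5 -> r0=0x64
body[2] mov  r5, r2 -> r5=0xb5
body[3] add  r5, r4, r5 -> r5=0xca
body[4] sub  r5, r1, #10 -> r5=0x17
body[5] xor  r1, r5, r3 -> r1=0xe0
body[6] sub  r2, r2, r0 -> r2=0x51
epilogue: pop r5=0x6d, sp=0x98
epilogue: pop r2=0xb5, sp=0x99
prologue pushed ['r2', 'r5'] at ['0x98', '0x97']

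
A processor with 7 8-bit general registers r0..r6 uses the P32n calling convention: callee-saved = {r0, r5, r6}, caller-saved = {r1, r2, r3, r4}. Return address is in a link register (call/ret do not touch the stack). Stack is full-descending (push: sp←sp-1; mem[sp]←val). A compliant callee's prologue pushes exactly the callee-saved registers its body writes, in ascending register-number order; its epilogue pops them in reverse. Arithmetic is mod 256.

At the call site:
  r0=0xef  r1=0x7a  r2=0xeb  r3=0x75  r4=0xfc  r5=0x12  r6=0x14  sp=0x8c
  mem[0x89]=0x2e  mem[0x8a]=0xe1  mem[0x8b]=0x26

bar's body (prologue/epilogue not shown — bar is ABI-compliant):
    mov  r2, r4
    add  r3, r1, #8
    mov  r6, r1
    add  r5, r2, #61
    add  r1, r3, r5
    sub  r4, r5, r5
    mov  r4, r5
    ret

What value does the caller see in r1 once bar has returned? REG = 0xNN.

prologue: push r5 -> mem[0x8b]=0x12, sp=0x8b
prologue: push r6 -> mem[0x8a]=0x14, sp=0x8a
body[0] mov  r2, r4 -> r2=0xfc
body[1] add  r3, r1, #8 -> r3=0x82
body[2] mov  r6, r1 -> r6=0x7a
body[3] add  r5, r2, #61 -> r5=0x39
body[4] add  r1, r3, r5 -> r1=0xbb
body[5] sub  r4, r5, r5 -> r4=0x00
body[6] mov  r4, r5 -> r4=0x39
epilogue: pop r6=0x14, sp=0x8b
epilogue: pop r5=0x12, sp=0x8c
r1 is caller-saved -> body value

REG = 0xbb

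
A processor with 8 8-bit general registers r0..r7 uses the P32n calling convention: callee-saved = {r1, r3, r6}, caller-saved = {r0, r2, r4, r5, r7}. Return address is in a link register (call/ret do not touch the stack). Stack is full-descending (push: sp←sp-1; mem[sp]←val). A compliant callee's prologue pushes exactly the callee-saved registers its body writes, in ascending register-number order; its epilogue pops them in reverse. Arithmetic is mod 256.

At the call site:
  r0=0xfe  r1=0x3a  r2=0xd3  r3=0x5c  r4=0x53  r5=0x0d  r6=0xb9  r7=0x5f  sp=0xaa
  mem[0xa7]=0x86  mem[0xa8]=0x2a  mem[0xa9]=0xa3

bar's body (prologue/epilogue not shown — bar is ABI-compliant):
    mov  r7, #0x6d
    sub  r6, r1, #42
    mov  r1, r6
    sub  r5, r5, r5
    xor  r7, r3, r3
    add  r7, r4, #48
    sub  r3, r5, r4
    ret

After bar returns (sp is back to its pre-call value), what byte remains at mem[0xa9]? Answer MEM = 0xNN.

MEM = 0x3a

prologue: push r1 -> mem[0xa9]=0x3a, sp=0xa9
prologue: push r3 -> mem[0xa8]=0x5c, sp=0xa8
prologue: push r6 -> mem[0xa7]=0xb9, sp=0xa7
body[0] mov  r7, #0x6d -> r7=0x6d
body[1] sub  r6, r1, #42 -> r6=0x10
body[2] mov  r1, r6 -> r1=0x10
body[3] sub  r5, r5, r5 -> r5=0x00
body[4] xor  r7, r3, r3 -> r7=0x00
body[5] add  r7, r4, #48 -> r7=0x83
body[6] sub  r3, r5, r4 -> r3=0xad
epilogue: pop r6=0xb9, sp=0xa8
epilogue: pop r3=0x5c, sp=0xa9
epilogue: pop r1=0x3a, sp=0xaa
prologue pushed ['r1', 'r3', 'r6'] at ['0xa9', '0xa8', '0xa7']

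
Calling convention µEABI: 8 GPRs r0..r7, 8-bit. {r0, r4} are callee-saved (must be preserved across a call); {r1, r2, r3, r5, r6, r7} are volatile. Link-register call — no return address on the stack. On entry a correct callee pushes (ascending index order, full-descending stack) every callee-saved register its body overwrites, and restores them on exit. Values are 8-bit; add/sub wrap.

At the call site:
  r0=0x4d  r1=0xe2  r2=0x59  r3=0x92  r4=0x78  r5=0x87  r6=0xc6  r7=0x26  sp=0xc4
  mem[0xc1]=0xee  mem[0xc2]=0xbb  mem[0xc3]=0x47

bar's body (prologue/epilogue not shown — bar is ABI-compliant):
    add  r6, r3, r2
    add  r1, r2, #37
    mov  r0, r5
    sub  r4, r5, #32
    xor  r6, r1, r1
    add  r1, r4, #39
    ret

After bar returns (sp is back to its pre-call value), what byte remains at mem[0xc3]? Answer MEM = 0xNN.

prologue: push r0 → mem[0xc3]=0x4d, sp=0xc3
prologue: push r4 → mem[0xc2]=0x78, sp=0xc2
body[0] add  r6, r3, r2 → r6=0xeb
body[1] add  r1, r2, #37 → r1=0x7e
body[2] mov  r0, r5 → r0=0x87
body[3] sub  r4, r5, #32 → r4=0x67
body[4] xor  r6, r1, r1 → r6=0x00
body[5] add  r1, r4, #39 → r1=0x8e
epilogue: pop r4=0x78, sp=0xc3
epilogue: pop r0=0x4d, sp=0xc4
prologue pushed ['r0', 'r4'] at ['0xc3', '0xc2']

MEM = 0x4d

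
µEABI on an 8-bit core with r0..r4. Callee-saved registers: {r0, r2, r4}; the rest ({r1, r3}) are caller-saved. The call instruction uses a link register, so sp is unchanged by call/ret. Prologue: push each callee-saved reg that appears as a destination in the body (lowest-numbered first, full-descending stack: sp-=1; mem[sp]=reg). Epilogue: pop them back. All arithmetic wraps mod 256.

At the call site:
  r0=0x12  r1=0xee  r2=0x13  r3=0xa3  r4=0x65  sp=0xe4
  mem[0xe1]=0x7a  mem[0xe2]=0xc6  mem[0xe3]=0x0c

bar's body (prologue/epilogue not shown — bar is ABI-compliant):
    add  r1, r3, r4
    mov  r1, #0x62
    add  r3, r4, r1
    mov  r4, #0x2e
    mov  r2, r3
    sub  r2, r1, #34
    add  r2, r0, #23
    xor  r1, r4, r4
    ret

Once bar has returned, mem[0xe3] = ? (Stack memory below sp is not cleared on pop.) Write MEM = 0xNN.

MEM = 0x13

prologue: push r2 → mem[0xe3]=0x13, sp=0xe3
prologue: push r4 → mem[0xe2]=0x65, sp=0xe2
body[0] add  r1, r3, r4 → r1=0x08
body[1] mov  r1, #0x62 → r1=0x62
body[2] add  r3, r4, r1 → r3=0xc7
body[3] mov  r4, #0x2e → r4=0x2e
body[4] mov  r2, r3 → r2=0xc7
body[5] sub  r2, r1, #34 → r2=0x40
body[6] add  r2, r0, #23 → r2=0x29
body[7] xor  r1, r4, r4 → r1=0x00
epilogue: pop r4=0x65, sp=0xe3
epilogue: pop r2=0x13, sp=0xe4
prologue pushed ['r2', 'r4'] at ['0xe3', '0xe2']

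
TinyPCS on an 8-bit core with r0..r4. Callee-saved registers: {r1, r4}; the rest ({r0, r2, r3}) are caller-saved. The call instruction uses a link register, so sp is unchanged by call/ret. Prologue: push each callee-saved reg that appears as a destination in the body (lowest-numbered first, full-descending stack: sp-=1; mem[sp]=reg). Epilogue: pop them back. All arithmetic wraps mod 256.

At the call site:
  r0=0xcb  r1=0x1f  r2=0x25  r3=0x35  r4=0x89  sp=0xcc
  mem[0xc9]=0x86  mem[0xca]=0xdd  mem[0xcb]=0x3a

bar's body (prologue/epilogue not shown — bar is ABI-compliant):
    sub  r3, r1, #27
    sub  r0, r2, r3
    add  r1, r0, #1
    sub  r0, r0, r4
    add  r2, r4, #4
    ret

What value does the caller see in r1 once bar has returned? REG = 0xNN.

REG = 0x1f

prologue: push r1 -> mem[0xcb]=0x1f, sp=0xcb
body[0] sub  r3, r1, #27 -> r3=0x04
body[1] sub  r0, r2, r3 -> r0=0x21
body[2] add  r1, r0, #1 -> r1=0x22
body[3] sub  r0, r0, r4 -> r0=0x98
body[4] add  r2, r4, #4 -> r2=0x8d
epilogue: pop r1=0x1f, sp=0xcc
r1 is callee-saved -> restored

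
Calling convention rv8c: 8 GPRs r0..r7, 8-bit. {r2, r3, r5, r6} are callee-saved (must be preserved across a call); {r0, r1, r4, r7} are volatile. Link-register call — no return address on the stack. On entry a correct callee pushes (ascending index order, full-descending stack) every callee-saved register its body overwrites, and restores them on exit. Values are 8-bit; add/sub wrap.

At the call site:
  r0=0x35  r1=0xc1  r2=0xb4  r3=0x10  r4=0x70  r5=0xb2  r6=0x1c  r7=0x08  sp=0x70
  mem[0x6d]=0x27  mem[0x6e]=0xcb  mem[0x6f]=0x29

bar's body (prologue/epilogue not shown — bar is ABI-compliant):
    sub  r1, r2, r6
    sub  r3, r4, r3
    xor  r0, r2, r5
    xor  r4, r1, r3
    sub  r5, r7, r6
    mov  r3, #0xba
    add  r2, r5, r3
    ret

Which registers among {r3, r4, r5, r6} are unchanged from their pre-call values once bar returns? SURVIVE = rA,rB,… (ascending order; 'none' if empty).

prologue: push r2 → mem[0x6f]=0xb4, sp=0x6f
prologue: push r3 → mem[0x6e]=0x10, sp=0x6e
prologue: push r5 → mem[0x6d]=0xb2, sp=0x6d
body[0] sub  r1, r2, r6 → r1=0x98
body[1] sub  r3, r4, r3 → r3=0x60
body[2] xor  r0, r2, r5 → r0=0x06
body[3] xor  r4, r1, r3 → r4=0xf8
body[4] sub  r5, r7, r6 → r5=0xec
body[5] mov  r3, #0xba → r3=0xba
body[6] add  r2, r5, r3 → r2=0xa6
epilogue: pop r5=0xb2, sp=0x6e
epilogue: pop r3=0x10, sp=0x6f
epilogue: pop r2=0xb4, sp=0x70
r3: callee-saved, written=True
r4: caller-saved, written=True
r5: callee-saved, written=True
r6: callee-saved, written=False

SURVIVE = r3,r5,r6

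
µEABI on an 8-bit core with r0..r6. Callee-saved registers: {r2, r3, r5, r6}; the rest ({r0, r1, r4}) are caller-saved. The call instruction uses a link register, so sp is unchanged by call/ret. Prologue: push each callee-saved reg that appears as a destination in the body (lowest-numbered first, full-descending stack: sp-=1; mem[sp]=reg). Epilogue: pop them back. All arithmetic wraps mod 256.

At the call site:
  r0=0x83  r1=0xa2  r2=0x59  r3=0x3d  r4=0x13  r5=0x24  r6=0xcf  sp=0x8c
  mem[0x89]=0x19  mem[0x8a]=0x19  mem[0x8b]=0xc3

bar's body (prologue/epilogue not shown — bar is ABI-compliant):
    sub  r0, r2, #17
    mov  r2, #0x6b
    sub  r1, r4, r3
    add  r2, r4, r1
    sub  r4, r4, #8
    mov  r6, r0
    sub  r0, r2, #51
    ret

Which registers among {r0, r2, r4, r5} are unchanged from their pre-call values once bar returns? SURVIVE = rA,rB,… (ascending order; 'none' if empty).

SURVIVE = r2,r5

prologue: push r2 -> mem[0x8b]=0x59, sp=0x8b
prologue: push r6 -> mem[0x8a]=0xcf, sp=0x8a
body[0] sub  r0, r2, #17 -> r0=0x48
body[1] mov  r2, #0x6b -> r2=0x6b
body[2] sub  r1, r4, r3 -> r1=0xd6
body[3] add  r2, r4, r1 -> r2=0xe9
body[4] sub  r4, r4, #8 -> r4=0x0b
body[5] mov  r6, r0 -> r6=0x48
body[6] sub  r0, r2, #51 -> r0=0xb6
epilogue: pop r6=0xcf, sp=0x8b
epilogue: pop r2=0x59, sp=0x8c
r0: caller-saved, written=True
r2: callee-saved, written=True
r4: caller-saved, written=True
r5: callee-saved, written=False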